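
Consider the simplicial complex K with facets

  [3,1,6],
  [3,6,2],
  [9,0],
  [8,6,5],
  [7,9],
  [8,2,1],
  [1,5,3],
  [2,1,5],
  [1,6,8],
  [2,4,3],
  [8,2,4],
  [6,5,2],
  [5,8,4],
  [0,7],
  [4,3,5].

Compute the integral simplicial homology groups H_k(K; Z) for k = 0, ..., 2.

H_0 = Z^2,  H_1 = Z ⊕ Z/2,  H_2 = 0.

Take the total order 0 < 1 < 2 < 3 < 4 < 5 < 6 < 7 < 8 < 9 on the vertex set. Then K (dimension 2) consists of the simplices:

  0-simplices (10): [0], [1], [2], [3], [4], [5], [6], [7], [8], [9]
  1-simplices (21): [0,7], [0,9], [1,2], [1,3], [1,5], [1,6], [1,8], [2,3], [2,4], [2,5], [2,6], [2,8], [3,4], [3,5], [3,6], [4,5], [4,8], [5,6], [5,8], [6,8], [7,9]
  2-simplices (12): [1,2,5], [1,2,8], [1,3,5], [1,3,6], [1,6,8], [2,3,4], [2,3,6], [2,4,8], [2,5,6], [3,4,5], [4,5,8], [5,6,8]

so the chain groups are C_0 ≅ Z^10, C_1 ≅ Z^21, C_2 ≅ Z^12.

Boundary ∂_1: C_1 → C_0 maps an edge to its endpoints' difference, ∂[p,q] = q − p.
This gives a 10×21 integer matrix of rank 8; reducing to Smith normal form yields diagonal entries (1,1,1,1,1,1,1,1).

∂_2: C_2 → C_1 sends each 2-simplex [p,q,r] to [q,r] − [p,r] + [p,q]. For instance
  ∂[2,3,4] = [3,4] − [2,4] + [2,3],
  ∂[4,5,8] = [5,8] − [4,8] + [4,5].
This gives a 21×12 integer matrix of rank 12; reducing to Smith normal form yields diagonal entries (1,1,1,1,1,1,1,1,1,1,1,2).

Reading off H_k = ker ∂_k / im ∂_{k+1}:

  H_0: rank C_0 − rank ∂_1 = 10 − 8 = 2, and the invariant factors of ∂_1 are all 1, so H_0 ≅ Z^2.
  H_1: rank ker ∂_1 − rank ∂_2 = (21 − 8) − 12 = 1, and ∂_2 has invariant factor 2 > 1, so H_1 ≅ Z ⊕ Z/2.
  H_2: rank ker ∂_2 − rank ∂_3 = (12 − 12) − 0 = 0, and there is no ∂_3, so H_2 ≅ 0.

As a check, the Euler characteristic is 10 − 21 + 12 = 1, which agrees with 2 − 1 + 0 = 1.
(K is a triangulation of the disjoint union of the real projective plane RP^2 and the circle S^1.)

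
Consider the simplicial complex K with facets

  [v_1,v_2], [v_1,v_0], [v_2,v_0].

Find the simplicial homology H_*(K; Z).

Take the total order v_0 < v_1 < v_2 on the vertex set. Then K (dimension 1) consists of the simplices:

  0-simplices (3): [v_0], [v_1], [v_2]
  1-simplices (3): [v_0,v_1], [v_0,v_2], [v_1,v_2]

Hence C_0 ≅ Z^3, C_1 ≅ Z^3.

∂_1: C_1 → C_0 sends each edge [p,q] (with p < q) to q − p. For instance
  ∂[v_0,v_2] = [v_2] − [v_0].
The 3×3 boundary matrix has rank 2 and Smith normal form diag(1,1).

From H_k ≅ ker(∂_k) / im(∂_{k+1}) we obtain:

  H_0: rank C_0 − rank ∂_1 = 3 − 2 = 1, and the invariant factors of ∂_1 are all 1, so H_0 = Z.
  H_1: rank ker ∂_1 − rank ∂_2 = (3 − 2) − 0 = 1, and there is no ∂_2, so H_1 = Z.

As a check, the Euler characteristic is 3 − 3 = 0, which agrees with 1 − 1 = 0.

H_0 = Z,  H_1 = Z.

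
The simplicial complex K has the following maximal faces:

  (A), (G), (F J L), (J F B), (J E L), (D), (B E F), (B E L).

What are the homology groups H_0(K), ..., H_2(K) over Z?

K has 8 vertices, 10 edges, 5 triangles.
rank ∂_0 = 0, rank ∂_1 = 4 ⇒ b_0 = 8 − 0 − 4 = 4; all invariant factors of ∂_1 are 1 so no torsion. So H_0 ≅ Z^4.
rank ∂_1 = 4, rank ∂_2 = 5 ⇒ b_1 = 10 − 4 − 5 = 1; all invariant factors of ∂_2 are 1 so no torsion. So H_1 ≅ Z.
rank ∂_2 = 5, rank ∂_3 = 0 ⇒ b_2 = 5 − 5 − 0 = 0. So H_2 ≅ 0.

H_0 = Z^4,  H_1 = Z,  H_2 = 0.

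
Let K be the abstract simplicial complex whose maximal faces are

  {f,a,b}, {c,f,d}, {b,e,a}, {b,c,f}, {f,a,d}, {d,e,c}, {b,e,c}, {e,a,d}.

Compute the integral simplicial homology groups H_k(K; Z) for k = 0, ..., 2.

H_0 ≅ Z,  H_1 = 0,  H_2 ≅ Z.

Take the total order a < b < c < d < e < f on the vertex set. Then K (dimension 2) consists of the simplices:

  0-simplices (6): a, b, c, d, e, f
  1-simplices (12): ab, ad, ae, af, bc, be, bf, cd, ce, cf, de, df
  2-simplices (8): abe, abf, ade, adf, bce, bcf, cde, cdf

Hence C_0 ≅ Z^6, C_1 ≅ Z^12, C_2 ≅ Z^8.

The boundary map ∂_1: C_1 → C_0 maps an edge to its endpoints' difference, ∂[p,q] = q − p. For instance
  ∂cf = f − c.
The resulting 6×12 matrix has rank 5, and its Smith normal form has invariant factors (1,1,1,1,1).

Boundary ∂_2: C_2 → C_1 acts by ∂[p,q,r] = [q,r] − [p,r] + [p,q]. For instance
  ∂ade = de − ae + ad,
  ∂cdf = df − cf + cd.
The resulting 12×8 matrix has rank 7, and its Smith normal form has invariant factors (1,1,1,1,1,1,1).

Computing H_k = (kernel of ∂_k) / (image of ∂_{k+1}):

  H_0: rank C_0 − rank ∂_1 = 6 − 5 = 1, and the invariant factors of ∂_1 are all 1, so H_0 = Z.
  H_1: rank ker ∂_1 − rank ∂_2 = (12 − 5) − 7 = 0, and the invariant factors of ∂_2 are all 1, so H_1 = 0.
  H_2: rank ker ∂_2 − rank ∂_3 = (8 − 7) − 0 = 1, and there is no ∂_3, so H_2 = Z.

(K is a triangulation of the 2-sphere S^2.)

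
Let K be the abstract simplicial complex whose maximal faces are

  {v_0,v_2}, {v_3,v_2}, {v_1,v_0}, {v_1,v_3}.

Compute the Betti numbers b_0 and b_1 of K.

K has 4 vertices, 4 edges.
rank ∂_0 = 0, rank ∂_1 = 3 ⇒ b_0 = 4 − 0 − 3 = 1; all invariant factors of ∂_1 are 1 so no torsion. So H_0 = Z.
rank ∂_1 = 3, rank ∂_2 = 0 ⇒ b_1 = 4 − 3 − 0 = 1. So H_1 = Z.

b_0 = 1, b_1 = 1.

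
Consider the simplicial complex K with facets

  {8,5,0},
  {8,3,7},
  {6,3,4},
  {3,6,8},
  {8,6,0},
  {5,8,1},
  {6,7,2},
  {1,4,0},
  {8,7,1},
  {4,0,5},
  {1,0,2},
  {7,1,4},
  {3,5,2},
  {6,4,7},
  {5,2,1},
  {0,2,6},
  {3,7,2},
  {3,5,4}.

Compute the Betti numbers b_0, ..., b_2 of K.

We work with the vertex ordering 0 < 1 < 2 < 3 < 4 < 5 < 6 < 7 < 8. The simplices of K, each written with vertices in increasing order, are:

  0-simplices (9): [0], [1], [2], [3], [4], [5], [6], [7], [8]
  1-simplices (27): (27 of them)
  2-simplices (18): [0,1,2], [0,1,4], [0,2,6], [0,4,5], [0,5,8], [0,6,8], [1,2,5], [1,4,7], [1,5,8], [1,7,8], [2,3,5], [2,3,7], [2,6,7], [3,4,5], [3,4,6], [3,6,8], [3,7,8], [4,6,7]

Hence C_0 ≅ Z^9, C_1 ≅ Z^27, C_2 ≅ Z^18.

Boundary ∂_1: C_1 → C_0 maps an edge to its endpoints' difference, ∂[p,q] = q − p. For instance
  ∂[3,7] = [7] − [3].
As a 9×27 matrix over Z this has rank 8, with invariant factors (1,1,1,1,1,1,1,1).

The boundary map ∂_2: C_2 → C_1 acts by ∂[p,q,r] = [q,r] − [p,r] + [p,q]. For instance
  ∂[3,4,6] = [4,6] − [3,6] + [3,4],
  ∂[3,4,5] = [4,5] − [3,5] + [3,4].
The resulting 27×18 matrix has rank 18, and its Smith normal form has invariant factors (1,1,1,1,1,1,1,1,1,1,1,1,1,1,1,1,1,2).

Reading off H_k = ker ∂_k / im ∂_{k+1}:

  H_0: rank C_0 − rank ∂_1 = 9 − 8 = 1, and the invariant factors of ∂_1 are all 1, so H_0 ≅ Z.
  H_1: rank ker ∂_1 − rank ∂_2 = (27 − 8) − 18 = 1, and ∂_2 has invariant factor 2 > 1, so H_1 ≅ Z ⊕ Z/2Z.
  H_2: rank ker ∂_2 − rank ∂_3 = (18 − 18) − 0 = 0, and there is no ∂_3, so H_2 ≅ 0.

As a check, the Euler characteristic is 9 − 27 + 18 = 0, which agrees with 1 − 1 + 0 = 0.

Hence the Betti numbers are b_0 = 1, b_1 = 1, b_2 = 0.

b_0 = 1, b_1 = 1, b_2 = 0.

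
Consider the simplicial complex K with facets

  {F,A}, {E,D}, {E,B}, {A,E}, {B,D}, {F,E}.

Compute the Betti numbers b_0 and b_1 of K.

b_0 = 1, b_1 = 2.

Take the total order A < B < D < E < F on the vertex set. Then K (dimension 1) consists of the simplices:

  0-simplices (5): A, B, D, E, F
  1-simplices (6): AE, AF, BD, BE, DE, EF

Hence C_0 ≅ Z^5, C_1 ≅ Z^6.

The boundary map ∂_1: C_1 → C_0 is given by ∂[p,q] = [q] − [p]. For instance
  ∂DE = E − D.
The 5×6 boundary matrix has rank 4 and Smith normal form diag(1,1,1,1).

From H_k ≅ ker(∂_k) / im(∂_{k+1}) we obtain:

  H_0: rank C_0 − rank ∂_1 = 5 − 4 = 1, and the invariant factors of ∂_1 are all 1, so H_0 = Z.
  H_1: rank ker ∂_1 − rank ∂_2 = (6 − 4) − 0 = 2, and there is no ∂_2, so H_1 = Z^2.

As a check, the Euler characteristic is 5 − 6 = -1, which agrees with 1 − 2 = -1.
(K is a triangulation of a wedge of 2 circles.)

Hence the Betti numbers are b_0 = 1, b_1 = 2.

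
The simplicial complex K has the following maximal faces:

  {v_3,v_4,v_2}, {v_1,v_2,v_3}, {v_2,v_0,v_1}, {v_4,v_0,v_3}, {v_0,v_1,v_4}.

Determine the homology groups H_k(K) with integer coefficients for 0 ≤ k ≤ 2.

We work with the vertex ordering v_0 < v_1 < v_2 < v_3 < v_4. The simplices of K, each written with vertices in increasing order, are:

  0-simplices (5): [v_0], [v_1], [v_2], [v_3], [v_4]
  1-simplices (10): [v_0,v_1], [v_0,v_2], [v_0,v_3], [v_0,v_4], [v_1,v_2], [v_1,v_3], [v_1,v_4], [v_2,v_3], [v_2,v_4], [v_3,v_4]
  2-simplices (5): [v_0,v_1,v_2], [v_0,v_1,v_4], [v_0,v_3,v_4], [v_1,v_2,v_3], [v_2,v_3,v_4]

so the chain groups are C_0 ≅ Z^5, C_1 ≅ Z^10, C_2 ≅ Z^5.

Boundary ∂_1: C_1 → C_0 is given by ∂[p,q] = [q] − [p]. For instance
  ∂[v_0,v_1] = [v_1] − [v_0].
This gives a 5×10 integer matrix of rank 4; reducing to Smith normal form yields diagonal entries (1,1,1,1).

Boundary ∂_2: C_2 → C_1 acts by ∂[p,q,r] = [q,r] − [p,r] + [p,q]. For instance
  ∂[v_0,v_1,v_2] = [v_1,v_2] − [v_0,v_2] + [v_0,v_1],
  ∂[v_2,v_3,v_4] = [v_3,v_4] − [v_2,v_4] + [v_2,v_3].
The 10×5 boundary matrix has rank 5 and Smith normal form diag(1,1,1,1,1).

Now H_k = ker ∂_k / im ∂_{k+1}, so:

  H_0: rank C_0 − rank ∂_1 = 5 − 4 = 1, and the invariant factors of ∂_1 are all 1, so H_0 = Z.
  H_1: rank ker ∂_1 − rank ∂_2 = (10 − 4) − 5 = 1, and the invariant factors of ∂_2 are all 1, so H_1 = Z.
  H_2: rank ker ∂_2 − rank ∂_3 = (5 − 5) − 0 = 0, and there is no ∂_3, so H_2 = 0.

(K is a triangulation of the Möbius band.)

H_0 = Z,  H_1 = Z,  H_2 = 0.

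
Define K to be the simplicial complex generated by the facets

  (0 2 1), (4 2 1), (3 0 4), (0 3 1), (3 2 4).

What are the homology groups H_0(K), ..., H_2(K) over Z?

Take the total order 0 < 1 < 2 < 3 < 4 on the vertex set. Then K (dimension 2) consists of the simplices:

  0-simplices (5): [0], [1], [2], [3], [4]
  1-simplices (10): [0,1], [0,2], [0,3], [0,4], [1,2], [1,3], [1,4], [2,3], [2,4], [3,4]
  2-simplices (5): [0,1,2], [0,1,3], [0,3,4], [1,2,4], [2,3,4]

Hence C_0 ≅ Z^5, C_1 ≅ Z^10, C_2 ≅ Z^5.

The boundary map ∂_1: C_1 → C_0 maps an edge to its endpoints' difference, ∂[p,q] = q − p.
As a 5×10 matrix over Z this has rank 4, with invariant factors (1,1,1,1).

Boundary ∂_2: C_2 → C_1 acts by ∂[p,q,r] = [q,r] − [p,r] + [p,q]. For instance
  ∂[0,1,2] = [1,2] − [0,2] + [0,1],
  ∂[2,3,4] = [3,4] − [2,4] + [2,3].
As a 10×5 matrix over Z this has rank 5, with invariant factors (1,1,1,1,1).

Computing H_k = (kernel of ∂_k) / (image of ∂_{k+1}):

  H_0: rank C_0 − rank ∂_1 = 5 − 4 = 1, and the invariant factors of ∂_1 are all 1, so H_0 = Z.
  H_1: rank ker ∂_1 − rank ∂_2 = (10 − 4) − 5 = 1, and the invariant factors of ∂_2 are all 1, so H_1 = Z.
  H_2: rank ker ∂_2 − rank ∂_3 = (5 − 5) − 0 = 0, and there is no ∂_3, so H_2 = 0.

(K is a triangulation of the Möbius band.)

H_0 ≅ Z,  H_1 ≅ Z,  H_2 = 0.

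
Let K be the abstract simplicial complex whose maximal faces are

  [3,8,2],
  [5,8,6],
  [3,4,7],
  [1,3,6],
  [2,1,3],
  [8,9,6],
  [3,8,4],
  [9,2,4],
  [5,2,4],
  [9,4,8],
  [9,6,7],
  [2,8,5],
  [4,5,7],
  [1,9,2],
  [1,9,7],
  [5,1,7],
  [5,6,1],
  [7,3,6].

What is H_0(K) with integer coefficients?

Take the total order 1 < 2 < 3 < 4 < 5 < 6 < 7 < 8 < 9 on the vertex set. Then K (dimension 2) consists of the simplices:

  0-simplices (9): [1], [2], [3], [4], [5], [6], [7], [8], [9]
  1-simplices (27): (27 of them)
  2-simplices (18): [1,2,3], [1,2,9], [1,3,6], [1,5,6], [1,5,7], [1,7,9], [2,3,8], [2,4,5], [2,4,9], [2,5,8], [3,4,7], [3,4,8], [3,6,7], [4,5,7], [4,8,9], [5,6,8], [6,7,9], [6,8,9]

so the chain groups are C_0 ≅ Z^9, C_1 ≅ Z^27, C_2 ≅ Z^18.

∂_1: C_1 → C_0 sends each edge [p,q] (with p < q) to q − p. For instance
  ∂[4,7] = [7] − [4].
This gives a 9×27 integer matrix of rank 8; reducing to Smith normal form yields diagonal entries (1,1,1,1,1,1,1,1).

Boundary ∂_2: C_2 → C_1 maps a triangle to the signed sum of its edges. For instance
  ∂[3,4,8] = [4,8] − [3,8] + [3,4],
  ∂[4,8,9] = [8,9] − [4,9] + [4,8].
This gives a 27×18 integer matrix of rank 18; reducing to Smith normal form yields diagonal entries (1,1,1,1,1,1,1,1,1,1,1,1,1,1,1,1,1,2).

Now H_k = ker ∂_k / im ∂_{k+1}, so:

  H_0: rank C_0 − rank ∂_1 = 9 − 8 = 1, and the invariant factors of ∂_1 are all 1, so H_0 ≅ Z.

H_0 ≅ Z.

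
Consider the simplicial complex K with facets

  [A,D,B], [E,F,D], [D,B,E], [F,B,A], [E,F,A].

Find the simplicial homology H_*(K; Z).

H_0 = Z,  H_1 = Z,  H_2 = 0.

Order the vertices as A < B < D < E < F. Listing each simplex with vertices in this order, K has dimension 2 with simplices:

  0-simplices (5): A, B, D, E, F
  1-simplices (10): AB, AD, AE, AF, BD, BE, BF, DE, DF, EF
  2-simplices (5): ABD, ABF, AEF, BDE, DEF

so the chain groups are C_0 ≅ Z^5, C_1 ≅ Z^10, C_2 ≅ Z^5.

The boundary map ∂_1: C_1 → C_0 sends each edge [p,q] (with p < q) to q − p.
As a 5×10 matrix over Z this has rank 4, with invariant factors (1,1,1,1).

∂_2: C_2 → C_1 sends each 2-simplex [p,q,r] to [q,r] − [p,r] + [p,q]. For instance
  ∂DEF = EF − DF + DE,
  ∂AEF = EF − AF + AE.
As a 10×5 matrix over Z this has rank 5, with invariant factors (1,1,1,1,1).

Now H_k = ker ∂_k / im ∂_{k+1}, so:

  H_0: rank C_0 − rank ∂_1 = 5 − 4 = 1, and the invariant factors of ∂_1 are all 1, so H_0 ≅ Z.
  H_1: rank ker ∂_1 − rank ∂_2 = (10 − 4) − 5 = 1, and the invariant factors of ∂_2 are all 1, so H_1 ≅ Z.
  H_2: rank ker ∂_2 − rank ∂_3 = (5 − 5) − 0 = 0, and there is no ∂_3, so H_2 ≅ 0.

As a check, the Euler characteristic is 5 − 10 + 5 = 0, which agrees with 1 − 1 + 0 = 0.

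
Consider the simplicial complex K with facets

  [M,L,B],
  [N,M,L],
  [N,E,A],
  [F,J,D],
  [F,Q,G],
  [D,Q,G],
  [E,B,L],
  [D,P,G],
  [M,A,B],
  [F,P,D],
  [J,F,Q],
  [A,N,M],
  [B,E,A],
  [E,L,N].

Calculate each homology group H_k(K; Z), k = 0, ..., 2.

We work with the vertex ordering A < B < D < E < F < G < J < L < M < N < P < Q. The simplices of K, each written with vertices in increasing order, are:

  0-simplices (12): A, B, D, E, F, G, J, L, M, N, P, Q
  1-simplices (24): AB, AE, AM, AN, BE, BL, BM, DF, DG, DJ, DP, DQ, EL, EN, FG, FJ, FP, FQ, GP, GQ, JQ, LM, LN, MN
  2-simplices (14): ABE, ABM, AEN, AMN, BEL, BLM, DFJ, DFP, DGP, DGQ, ELN, FGQ, FJQ, LMN

Hence C_0 ≅ Z^12, C_1 ≅ Z^24, C_2 ≅ Z^14.

The boundary map ∂_1: C_1 → C_0 maps an edge to its endpoints' difference, ∂[p,q] = q − p.
As a 12×24 matrix over Z this has rank 10, with invariant factors (1,1,1,1,1,1,1,1,1,1).

Boundary ∂_2: C_2 → C_1 sends each 2-simplex [p,q,r] to [q,r] − [p,r] + [p,q]. For instance
  ∂BEL = EL − BL + BE,
  ∂DFJ = FJ − DJ + DF.
The 24×14 boundary matrix has rank 13 and Smith normal form diag(1,1,1,1,1,1,1,1,1,1,1,1,1).

Reading off H_k = ker ∂_k / im ∂_{k+1}:

  H_0: rank C_0 − rank ∂_1 = 12 − 10 = 2, and the invariant factors of ∂_1 are all 1, so H_0 = Z^2.
  H_1: rank ker ∂_1 − rank ∂_2 = (24 − 10) − 13 = 1, and the invariant factors of ∂_2 are all 1, so H_1 = Z.
  H_2: rank ker ∂_2 − rank ∂_3 = (14 − 13) − 0 = 1, and there is no ∂_3, so H_2 = Z.

As a check, the Euler characteristic is 12 − 24 + 14 = 2, which agrees with 2 − 1 + 1 = 2.

H_0 ≅ Z^2,  H_1 ≅ Z,  H_2 ≅ Z.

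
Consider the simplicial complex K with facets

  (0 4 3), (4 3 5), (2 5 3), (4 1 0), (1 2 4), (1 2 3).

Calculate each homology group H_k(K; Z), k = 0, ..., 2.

H_0 ≅ Z,  H_1 ≅ Z,  H_2 = 0.

Fix the vertex order 0 < 1 < 2 < 3 < 4 < 5 and write every simplex with vertices in increasing order. Then dim K = 2 and the simplices of K are:

  0-simplices (6): [0], [1], [2], [3], [4], [5]
  1-simplices (12): [0,1], [0,3], [0,4], [1,2], [1,3], [1,4], [2,3], [2,4], [2,5], [3,4], [3,5], [4,5]
  2-simplices (6): [0,1,4], [0,3,4], [1,2,3], [1,2,4], [2,3,5], [3,4,5]

Hence C_0 ≅ Z^6, C_1 ≅ Z^12, C_2 ≅ Z^6.

∂_1: C_1 → C_0 maps an edge to its endpoints' difference, ∂[p,q] = q − p. For instance
  ∂[4,5] = [5] − [4].
As a 6×12 matrix over Z this has rank 5, with invariant factors (1,1,1,1,1).

Boundary ∂_2: C_2 → C_1 sends each 2-simplex [p,q,r] to [q,r] − [p,r] + [p,q]. For instance
  ∂[3,4,5] = [4,5] − [3,5] + [3,4],
  ∂[1,2,4] = [2,4] − [1,4] + [1,2].
The 12×6 boundary matrix has rank 6 and Smith normal form diag(1,1,1,1,1,1).

Computing H_k = (kernel of ∂_k) / (image of ∂_{k+1}):

  H_0: rank C_0 − rank ∂_1 = 6 − 5 = 1, and the invariant factors of ∂_1 are all 1, so H_0 ≅ Z.
  H_1: rank ker ∂_1 − rank ∂_2 = (12 − 5) − 6 = 1, and the invariant factors of ∂_2 are all 1, so H_1 ≅ Z.
  H_2: rank ker ∂_2 − rank ∂_3 = (6 − 6) − 0 = 0, and there is no ∂_3, so H_2 ≅ 0.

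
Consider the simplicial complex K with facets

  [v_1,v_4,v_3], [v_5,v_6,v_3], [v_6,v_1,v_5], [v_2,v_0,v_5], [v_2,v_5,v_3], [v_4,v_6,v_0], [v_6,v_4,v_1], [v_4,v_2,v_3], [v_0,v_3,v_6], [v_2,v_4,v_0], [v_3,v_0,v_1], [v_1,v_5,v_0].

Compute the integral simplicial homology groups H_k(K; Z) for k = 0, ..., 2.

H_0 ≅ Z,  H_1 ≅ Z/2,  H_2 = 0.

We work with the vertex ordering v_0 < v_1 < v_2 < v_3 < v_4 < v_5 < v_6. The simplices of K, each written with vertices in increasing order, are:

  0-simplices (7): [v_0], [v_1], [v_2], [v_3], [v_4], [v_5], [v_6]
  1-simplices (18): (18 of them)
  2-simplices (12): (12 of them)

Hence C_0 ≅ Z^7, C_1 ≅ Z^18, C_2 ≅ Z^12.

Boundary ∂_1: C_1 → C_0 sends each edge [p,q] (with p < q) to q − p. For instance
  ∂[v_1,v_6] = [v_6] − [v_1].
The 7×18 boundary matrix has rank 6 and Smith normal form diag(1,1,1,1,1,1).

The boundary map ∂_2: C_2 → C_1 sends each 2-simplex [p,q,r] to [q,r] − [p,r] + [p,q]. For instance
  ∂[v_0,v_2,v_5] = [v_2,v_5] − [v_0,v_5] + [v_0,v_2],
  ∂[v_1,v_3,v_4] = [v_3,v_4] − [v_1,v_4] + [v_1,v_3].
This gives a 18×12 integer matrix of rank 12; reducing to Smith normal form yields diagonal entries (1,1,1,1,1,1,1,1,1,1,1,2).

From H_k ≅ ker(∂_k) / im(∂_{k+1}) we obtain:

  H_0: rank C_0 − rank ∂_1 = 7 − 6 = 1, and the invariant factors of ∂_1 are all 1, so H_0 = Z.
  H_1: rank ker ∂_1 − rank ∂_2 = (18 − 6) − 12 = 0, and ∂_2 has invariant factor 2 > 1, so H_1 = Z/2.
  H_2: rank ker ∂_2 − rank ∂_3 = (12 − 12) − 0 = 0, and there is no ∂_3, so H_2 = 0.

As a check, the Euler characteristic is 7 − 18 + 12 = 1, which agrees with 1 − 0 + 0 = 1.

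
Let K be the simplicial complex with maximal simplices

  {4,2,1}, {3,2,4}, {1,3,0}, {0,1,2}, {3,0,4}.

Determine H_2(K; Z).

Take the total order 0 < 1 < 2 < 3 < 4 on the vertex set. Then K (dimension 2) consists of the simplices:

  0-simplices (5): [0], [1], [2], [3], [4]
  1-simplices (10): [0,1], [0,2], [0,3], [0,4], [1,2], [1,3], [1,4], [2,3], [2,4], [3,4]
  2-simplices (5): [0,1,2], [0,1,3], [0,3,4], [1,2,4], [2,3,4]

giving chain groups C_0 ≅ Z^5, C_1 ≅ Z^10, C_2 ≅ Z^5.

The boundary map ∂_1: C_1 → C_0 sends each edge [p,q] (with p < q) to q − p. For instance
  ∂[1,4] = [4] − [1].
As a 5×10 matrix over Z this has rank 4, with invariant factors (1,1,1,1).

∂_2: C_2 → C_1 sends each 2-simplex [p,q,r] to [q,r] − [p,r] + [p,q]. For instance
  ∂[0,1,2] = [1,2] − [0,2] + [0,1],
  ∂[0,3,4] = [3,4] − [0,4] + [0,3].
The resulting 10×5 matrix has rank 5, and its Smith normal form has invariant factors (1,1,1,1,1).

Computing H_k = (kernel of ∂_k) / (image of ∂_{k+1}):

  H_2: rank ker ∂_2 − rank ∂_3 = (5 − 5) − 0 = 0, and there is no ∂_3, so H_2 ≅ 0.

H_2 ≅ 0.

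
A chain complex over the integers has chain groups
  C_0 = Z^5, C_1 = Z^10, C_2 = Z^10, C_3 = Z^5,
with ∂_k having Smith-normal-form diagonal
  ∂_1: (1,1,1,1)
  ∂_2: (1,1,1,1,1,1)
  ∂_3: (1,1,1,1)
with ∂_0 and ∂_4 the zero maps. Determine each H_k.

H_0 = Z,  H_1 = 0,  H_2 = 0,  H_3 = Z.

H_0: b_0 = 5 − 0 − 4 = 1; torsion from ∂_1 factors > 1: none. So H_0 = Z.
H_1: b_1 = 10 − 4 − 6 = 0; torsion from ∂_2 factors > 1: none. So H_1 = 0.
H_2: b_2 = 10 − 6 − 4 = 0; torsion from ∂_3 factors > 1: none. So H_2 = 0.
H_3: b_3 = 5 − 4 − 0 = 1; torsion from ∂_4 factors > 1: none. So H_3 = Z.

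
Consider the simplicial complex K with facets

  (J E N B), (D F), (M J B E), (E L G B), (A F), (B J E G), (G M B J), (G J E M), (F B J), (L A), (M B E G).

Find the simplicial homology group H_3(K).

H_3 = Z.

We work with the vertex ordering A < B < D < E < F < G < J < L < M < N. The simplices of K, each written with vertices in increasing order, are:

  0-simplices (10): A, B, D, E, F, G, J, L, M, N
  1-simplices (21): AF, AL, BE, BF, BG, BJ, BL, BM, BN, DF, EG, EJ, EL, EM, EN, FJ, GJ, GL, GM, JM, JN
  2-simplices (17): BEG, BEJ, BEL, BEM, BEN, BFJ, BGJ, BGL, BGM, BJM, BJN, EGJ, EGL, EGM, EJM, EJN, GJM
  3-simplices (7): BEGJ, BEGL, BEGM, BEJM, BEJN, BGJM, EGJM

giving chain groups C_0 ≅ Z^10, C_1 ≅ Z^21, C_2 ≅ Z^17, C_3 ≅ Z^7.

The boundary map ∂_1: C_1 → C_0 maps an edge to its endpoints' difference, ∂[p,q] = q − p. For instance
  ∂AL = L − A.
The 10×21 boundary matrix has rank 9 and Smith normal form diag(1,1,1,1,1,1,1,1,1).

Boundary ∂_2: C_2 → C_1 maps a triangle to the signed sum of its edges. For instance
  ∂BFJ = FJ − BJ + BF,
  ∂BJN = JN − BN + BJ.
The 21×17 boundary matrix has rank 11 and Smith normal form diag(1,1,1,1,1,1,1,1,1,1,1).

∂_3: C_3 → C_2 sends each 3-simplex σ to the alternating sum Σ_i (−1)^i (σ with its i-th vertex removed). For instance
  ∂BEGL = EGL − BGL + BEL − BEG,
  ∂BEJN = EJN − BJN + BEN − BEJ.
As a 17×7 matrix over Z this has rank 6, with invariant factors (1,1,1,1,1,1).

Now H_k = ker ∂_k / im ∂_{k+1}, so:

  H_3: rank ker ∂_3 − rank ∂_4 = (7 − 6) − 0 = 1, and there is no ∂_4, so H_3 ≅ Z.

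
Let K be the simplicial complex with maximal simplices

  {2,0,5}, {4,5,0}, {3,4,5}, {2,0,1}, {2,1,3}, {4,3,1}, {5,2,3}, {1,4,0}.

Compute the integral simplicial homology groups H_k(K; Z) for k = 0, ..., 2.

H_0 = Z,  H_1 = 0,  H_2 = Z.

Fix the vertex order 0 < 1 < 2 < 3 < 4 < 5 and write every simplex with vertices in increasing order. Then dim K = 2 and the simplices of K are:

  0-simplices (6): [0], [1], [2], [3], [4], [5]
  1-simplices (12): [0,1], [0,2], [0,4], [0,5], [1,2], [1,3], [1,4], [2,3], [2,5], [3,4], [3,5], [4,5]
  2-simplices (8): [0,1,2], [0,1,4], [0,2,5], [0,4,5], [1,2,3], [1,3,4], [2,3,5], [3,4,5]

Hence C_0 ≅ Z^6, C_1 ≅ Z^12, C_2 ≅ Z^8.

The boundary map ∂_1: C_1 → C_0 is given by ∂[p,q] = [q] − [p]. For instance
  ∂[0,5] = [5] − [0].
The resulting 6×12 matrix has rank 5, and its Smith normal form has invariant factors (1,1,1,1,1).

Boundary ∂_2: C_2 → C_1 sends each 2-simplex [p,q,r] to [q,r] − [p,r] + [p,q]. For instance
  ∂[0,1,2] = [1,2] − [0,2] + [0,1],
  ∂[1,2,3] = [2,3] − [1,3] + [1,2].
As a 12×8 matrix over Z this has rank 7, with invariant factors (1,1,1,1,1,1,1).

Now H_k = ker ∂_k / im ∂_{k+1}, so:

  H_0: rank C_0 − rank ∂_1 = 6 − 5 = 1, and the invariant factors of ∂_1 are all 1, so H_0 ≅ Z.
  H_1: rank ker ∂_1 − rank ∂_2 = (12 − 5) − 7 = 0, and the invariant factors of ∂_2 are all 1, so H_1 ≅ 0.
  H_2: rank ker ∂_2 − rank ∂_3 = (8 − 7) − 0 = 1, and there is no ∂_3, so H_2 ≅ Z.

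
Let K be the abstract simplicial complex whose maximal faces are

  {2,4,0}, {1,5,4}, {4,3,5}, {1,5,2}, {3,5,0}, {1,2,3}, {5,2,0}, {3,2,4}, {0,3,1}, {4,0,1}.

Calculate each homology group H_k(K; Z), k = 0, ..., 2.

H_0 = Z,  H_1 = Z_2,  H_2 = 0.

Take the total order 0 < 1 < 2 < 3 < 4 < 5 on the vertex set. Then K (dimension 2) consists of the simplices:

  0-simplices (6): [0], [1], [2], [3], [4], [5]
  1-simplices (15): [0,1], [0,2], [0,3], [0,4], [0,5], [1,2], [1,3], [1,4], [1,5], [2,3], [2,4], [2,5], [3,4], [3,5], [4,5]
  2-simplices (10): [0,1,3], [0,1,4], [0,2,4], [0,2,5], [0,3,5], [1,2,3], [1,2,5], [1,4,5], [2,3,4], [3,4,5]

so the chain groups are C_0 ≅ Z^6, C_1 ≅ Z^15, C_2 ≅ Z^10.

The boundary map ∂_1: C_1 → C_0 maps an edge to its endpoints' difference, ∂[p,q] = q − p. For instance
  ∂[0,1] = [1] − [0].
The resulting 6×15 matrix has rank 5, and its Smith normal form has invariant factors (1,1,1,1,1).

The boundary map ∂_2: C_2 → C_1 acts by ∂[p,q,r] = [q,r] − [p,r] + [p,q]. For instance
  ∂[0,1,4] = [1,4] − [0,4] + [0,1],
  ∂[3,4,5] = [4,5] − [3,5] + [3,4].
The resulting 15×10 matrix has rank 10, and its Smith normal form has invariant factors (1,1,1,1,1,1,1,1,1,2).

Reading off H_k = ker ∂_k / im ∂_{k+1}:

  H_0: rank C_0 − rank ∂_1 = 6 − 5 = 1, and the invariant factors of ∂_1 are all 1, so H_0 ≅ Z.
  H_1: rank ker ∂_1 − rank ∂_2 = (15 − 5) − 10 = 0, and ∂_2 has invariant factor 2 > 1, so H_1 ≅ Z_2.
  H_2: rank ker ∂_2 − rank ∂_3 = (10 − 10) − 0 = 0, and there is no ∂_3, so H_2 ≅ 0.

As a check, the Euler characteristic is 6 − 15 + 10 = 1, which agrees with 1 − 0 + 0 = 1.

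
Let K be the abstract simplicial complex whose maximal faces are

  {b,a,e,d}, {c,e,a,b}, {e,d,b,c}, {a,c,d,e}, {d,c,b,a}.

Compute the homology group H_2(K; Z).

Order the vertices as a < b < c < d < e. Listing each simplex with vertices in this order, K has dimension 3 with simplices:

  0-simplices (5): a, b, c, d, e
  1-simplices (10): ab, ac, ad, ae, bc, bd, be, cd, ce, de
  2-simplices (10): abc, abd, abe, acd, ace, ade, bcd, bce, bde, cde
  3-simplices (5): abcd, abce, abde, acde, bcde

so the chain groups are C_0 ≅ Z^5, C_1 ≅ Z^10, C_2 ≅ Z^10, C_3 ≅ Z^5.

The boundary map ∂_1: C_1 → C_0 is given by ∂[p,q] = [q] − [p].
The resulting 5×10 matrix has rank 4, and its Smith normal form has invariant factors (1,1,1,1).

∂_2: C_2 → C_1 maps a triangle to the signed sum of its edges. For instance
  ∂bde = de − be + bd,
  ∂abd = bd − ad + ab.
This gives a 10×10 integer matrix of rank 6; reducing to Smith normal form yields diagonal entries (1,1,1,1,1,1).

∂_3: C_3 → C_2 sends each 3-simplex σ to the alternating sum Σ_i (−1)^i (σ with its i-th vertex removed). For instance
  ∂acde = cde − ade + ace − acd,
  ∂abce = bce − ace + abe − abc.
The resulting 10×5 matrix has rank 4, and its Smith normal form has invariant factors (1,1,1,1).

Reading off H_k = ker ∂_k / im ∂_{k+1}:

  H_2: rank ker ∂_2 − rank ∂_3 = (10 − 6) − 4 = 0, and the invariant factors of ∂_3 are all 1, so H_2 ≅ 0.

H_2 = 0.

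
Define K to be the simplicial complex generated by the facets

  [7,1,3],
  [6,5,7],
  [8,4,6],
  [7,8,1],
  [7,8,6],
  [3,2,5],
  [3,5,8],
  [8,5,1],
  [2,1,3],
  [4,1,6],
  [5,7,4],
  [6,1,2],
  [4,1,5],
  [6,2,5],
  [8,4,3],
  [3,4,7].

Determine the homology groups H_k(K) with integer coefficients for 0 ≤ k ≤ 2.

H_0 ≅ Z,  H_1 ≅ Z^2,  H_2 ≅ Z.

K has 8 vertices, 24 edges, 16 triangles.
rank ∂_0 = 0, rank ∂_1 = 7 ⇒ b_0 = 8 − 0 − 7 = 1; all invariant factors of ∂_1 are 1 so no torsion. So H_0 = Z.
rank ∂_1 = 7, rank ∂_2 = 15 ⇒ b_1 = 24 − 7 − 15 = 2; all invariant factors of ∂_2 are 1 so no torsion. So H_1 = Z^2.
rank ∂_2 = 15, rank ∂_3 = 0 ⇒ b_2 = 16 − 15 − 0 = 1. So H_2 = Z.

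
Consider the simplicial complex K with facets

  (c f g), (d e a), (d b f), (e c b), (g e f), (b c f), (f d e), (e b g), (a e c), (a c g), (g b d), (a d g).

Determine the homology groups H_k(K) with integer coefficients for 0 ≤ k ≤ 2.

H_0 ≅ Z,  H_1 ≅ Z/2,  H_2 = 0.

Fix the vertex order a < b < c < d < e < f < g and write every simplex with vertices in increasing order. Then dim K = 2 and the simplices of K are:

  0-simplices (7): a, b, c, d, e, f, g
  1-simplices (18): ac, ad, ae, ag, bc, bd, be, bf, bg, ce, cf, cg, de, df, dg, ef, eg, fg
  2-simplices (12): ace, acg, ade, adg, bce, bcf, bdf, bdg, beg, cfg, def, efg

so the chain groups are C_0 ≅ Z^7, C_1 ≅ Z^18, C_2 ≅ Z^12.

Boundary ∂_1: C_1 → C_0 is given by ∂[p,q] = [q] − [p].
The resulting 7×18 matrix has rank 6, and its Smith normal form has invariant factors (1,1,1,1,1,1).

Boundary ∂_2: C_2 → C_1 acts by ∂[p,q,r] = [q,r] − [p,r] + [p,q]. For instance
  ∂efg = fg − eg + ef,
  ∂acg = cg − ag + ac.
This gives a 18×12 integer matrix of rank 12; reducing to Smith normal form yields diagonal entries (1,1,1,1,1,1,1,1,1,1,1,2).

Now H_k = ker ∂_k / im ∂_{k+1}, so:

  H_0: rank C_0 − rank ∂_1 = 7 − 6 = 1, and the invariant factors of ∂_1 are all 1, so H_0 = Z.
  H_1: rank ker ∂_1 − rank ∂_2 = (18 − 6) − 12 = 0, and ∂_2 has invariant factor 2 > 1, so H_1 = Z/2.
  H_2: rank ker ∂_2 − rank ∂_3 = (12 − 12) − 0 = 0, and there is no ∂_3, so H_2 = 0.

As a check, the Euler characteristic is 7 − 18 + 12 = 1, which agrees with 1 − 0 + 0 = 1.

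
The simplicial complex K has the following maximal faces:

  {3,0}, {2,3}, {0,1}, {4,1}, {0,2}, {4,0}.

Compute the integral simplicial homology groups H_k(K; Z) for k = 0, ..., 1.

H_0 ≅ Z,  H_1 ≅ Z^2.

Take the total order 0 < 1 < 2 < 3 < 4 on the vertex set. Then K (dimension 1) consists of the simplices:

  0-simplices (5): [0], [1], [2], [3], [4]
  1-simplices (6): [0,1], [0,2], [0,3], [0,4], [1,4], [2,3]

giving chain groups C_0 ≅ Z^5, C_1 ≅ Z^6.

Boundary ∂_1: C_1 → C_0 is given by ∂[p,q] = [q] − [p]. For instance
  ∂[0,4] = [4] − [0].
As a 5×6 matrix over Z this has rank 4, with invariant factors (1,1,1,1).

Now H_k = ker ∂_k / im ∂_{k+1}, so:

  H_0: rank C_0 − rank ∂_1 = 5 − 4 = 1, and the invariant factors of ∂_1 are all 1, so H_0 ≅ Z.
  H_1: rank ker ∂_1 − rank ∂_2 = (6 − 4) − 0 = 2, and there is no ∂_2, so H_1 ≅ Z^2.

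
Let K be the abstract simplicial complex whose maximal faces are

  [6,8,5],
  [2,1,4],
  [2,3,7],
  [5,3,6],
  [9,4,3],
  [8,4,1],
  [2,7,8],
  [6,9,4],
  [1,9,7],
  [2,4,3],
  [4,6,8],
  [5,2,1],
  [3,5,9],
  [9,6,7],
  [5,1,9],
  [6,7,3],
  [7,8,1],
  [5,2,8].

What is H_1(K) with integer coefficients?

We work with the vertex ordering 1 < 2 < 3 < 4 < 5 < 6 < 7 < 8 < 9. The simplices of K, each written with vertices in increasing order, are:

  0-simplices (9): [1], [2], [3], [4], [5], [6], [7], [8], [9]
  1-simplices (27): (27 of them)
  2-simplices (18): [1,2,4], [1,2,5], [1,4,8], [1,5,9], [1,7,8], [1,7,9], [2,3,4], [2,3,7], [2,5,8], [2,7,8], [3,4,9], [3,5,6], [3,5,9], [3,6,7], [4,6,8], [4,6,9], [5,6,8], [6,7,9]

Hence C_0 ≅ Z^9, C_1 ≅ Z^27, C_2 ≅ Z^18.

∂_1: C_1 → C_0 sends each edge [p,q] (with p < q) to q − p.
The 9×27 boundary matrix has rank 8 and Smith normal form diag(1,1,1,1,1,1,1,1).

∂_2: C_2 → C_1 sends each 2-simplex [p,q,r] to [q,r] − [p,r] + [p,q]. For instance
  ∂[5,6,8] = [6,8] − [5,8] + [5,6],
  ∂[2,7,8] = [7,8] − [2,8] + [2,7].
The resulting 27×18 matrix has rank 18, and its Smith normal form has invariant factors (1,1,1,1,1,1,1,1,1,1,1,1,1,1,1,1,1,2).

Now H_k = ker ∂_k / im ∂_{k+1}, so:

  H_1: rank ker ∂_1 − rank ∂_2 = (27 − 8) − 18 = 1, and ∂_2 has invariant factor 2 > 1, so H_1 = Z ⊕ Z/2Z.

H_1 = Z ⊕ Z/2Z.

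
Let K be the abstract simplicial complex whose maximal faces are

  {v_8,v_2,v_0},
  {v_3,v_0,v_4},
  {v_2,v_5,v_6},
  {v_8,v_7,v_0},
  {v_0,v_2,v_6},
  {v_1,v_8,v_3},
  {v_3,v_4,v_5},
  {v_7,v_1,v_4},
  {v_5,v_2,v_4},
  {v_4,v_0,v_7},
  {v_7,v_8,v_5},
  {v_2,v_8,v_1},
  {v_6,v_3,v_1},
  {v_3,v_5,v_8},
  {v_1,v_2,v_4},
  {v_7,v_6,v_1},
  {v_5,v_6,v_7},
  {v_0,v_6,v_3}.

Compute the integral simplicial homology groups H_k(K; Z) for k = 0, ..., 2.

H_0 ≅ Z,  H_1 ≅ Z^2,  H_2 ≅ Z.

We work with the vertex ordering v_0 < v_1 < v_2 < v_3 < v_4 < v_5 < v_6 < v_7 < v_8. The simplices of K, each written with vertices in increasing order, are:

  0-simplices (9): [v_0], [v_1], [v_2], [v_3], [v_4], [v_5], [v_6], [v_7], [v_8]
  1-simplices (27): (27 of them)
  2-simplices (18): (18 of them)

giving chain groups C_0 ≅ Z^9, C_1 ≅ Z^27, C_2 ≅ Z^18.

The boundary map ∂_1: C_1 → C_0 sends each edge [p,q] (with p < q) to q − p.
The 9×27 boundary matrix has rank 8 and Smith normal form diag(1,1,1,1,1,1,1,1).

Boundary ∂_2: C_2 → C_1 maps a triangle to the signed sum of its edges. For instance
  ∂[v_5,v_7,v_8] = [v_7,v_8] − [v_5,v_8] + [v_5,v_7],
  ∂[v_1,v_6,v_7] = [v_6,v_7] − [v_1,v_7] + [v_1,v_6].
The resulting 27×18 matrix has rank 17, and its Smith normal form has invariant factors (1,1,1,1,1,1,1,1,1,1,1,1,1,1,1,1,1).

Now H_k = ker ∂_k / im ∂_{k+1}, so:

  H_0: rank C_0 − rank ∂_1 = 9 − 8 = 1, and the invariant factors of ∂_1 are all 1, so H_0 = Z.
  H_1: rank ker ∂_1 − rank ∂_2 = (27 − 8) − 17 = 2, and the invariant factors of ∂_2 are all 1, so H_1 = Z^2.
  H_2: rank ker ∂_2 − rank ∂_3 = (18 − 17) − 0 = 1, and there is no ∂_3, so H_2 = Z.

As a check, the Euler characteristic is 9 − 27 + 18 = 0, which agrees with 1 − 2 + 1 = 0.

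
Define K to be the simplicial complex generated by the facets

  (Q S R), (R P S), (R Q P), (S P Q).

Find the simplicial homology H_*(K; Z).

H_0 ≅ Z,  H_1 = 0,  H_2 ≅ Z.

Take the total order P < Q < R < S on the vertex set. Then K (dimension 2) consists of the simplices:

  0-simplices (4): P, Q, R, S
  1-simplices (6): PQ, PR, PS, QR, QS, RS
  2-simplices (4): PQR, PQS, PRS, QRS

so the chain groups are C_0 ≅ Z^4, C_1 ≅ Z^6, C_2 ≅ Z^4.

Boundary ∂_1: C_1 → C_0 maps an edge to its endpoints' difference, ∂[p,q] = q − p. For instance
  ∂PQ = Q − P.
As a 4×6 matrix over Z this has rank 3, with invariant factors (1,1,1).

∂_2: C_2 → C_1 maps a triangle to the signed sum of its edges. For instance
  ∂PQS = QS − PS + PQ,
  ∂QRS = RS − QS + QR.
This gives a 6×4 integer matrix of rank 3; reducing to Smith normal form yields diagonal entries (1,1,1).

Now H_k = ker ∂_k / im ∂_{k+1}, so:

  H_0: rank C_0 − rank ∂_1 = 4 − 3 = 1, and the invariant factors of ∂_1 are all 1, so H_0 = Z.
  H_1: rank ker ∂_1 − rank ∂_2 = (6 − 3) − 3 = 0, and the invariant factors of ∂_2 are all 1, so H_1 = 0.
  H_2: rank ker ∂_2 − rank ∂_3 = (4 − 3) − 0 = 1, and there is no ∂_3, so H_2 = Z.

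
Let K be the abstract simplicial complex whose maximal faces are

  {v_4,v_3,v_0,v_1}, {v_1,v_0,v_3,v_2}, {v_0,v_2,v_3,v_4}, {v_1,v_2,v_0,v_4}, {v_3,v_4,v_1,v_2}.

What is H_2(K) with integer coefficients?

H_2 ≅ 0.

K has 5 vertices, 10 edges, 10 triangles, 5 3-simplices.
rank ∂_2 = 6, rank ∂_3 = 4 ⇒ b_2 = 10 − 6 − 4 = 0; all invariant factors of ∂_3 are 1 so no torsion. So H_2 ≅ 0.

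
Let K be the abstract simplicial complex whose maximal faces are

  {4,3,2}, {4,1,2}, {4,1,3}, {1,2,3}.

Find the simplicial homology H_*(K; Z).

H_0 = Z,  H_1 = 0,  H_2 = Z.

We work with the vertex ordering 1 < 2 < 3 < 4. The simplices of K, each written with vertices in increasing order, are:

  0-simplices (4): [1], [2], [3], [4]
  1-simplices (6): [1,2], [1,3], [1,4], [2,3], [2,4], [3,4]
  2-simplices (4): [1,2,3], [1,2,4], [1,3,4], [2,3,4]

Hence C_0 ≅ Z^4, C_1 ≅ Z^6, C_2 ≅ Z^4.

∂_1: C_1 → C_0 sends each edge [p,q] (with p < q) to q − p. For instance
  ∂[1,3] = [3] − [1].
The 4×6 boundary matrix has rank 3 and Smith normal form diag(1,1,1).

∂_2: C_2 → C_1 sends each 2-simplex [p,q,r] to [q,r] − [p,r] + [p,q]. For instance
  ∂[1,2,4] = [2,4] − [1,4] + [1,2],
  ∂[2,3,4] = [3,4] − [2,4] + [2,3].
The 6×4 boundary matrix has rank 3 and Smith normal form diag(1,1,1).

Reading off H_k = ker ∂_k / im ∂_{k+1}:

  H_0: rank C_0 − rank ∂_1 = 4 − 3 = 1, and the invariant factors of ∂_1 are all 1, so H_0 = Z.
  H_1: rank ker ∂_1 − rank ∂_2 = (6 − 3) − 3 = 0, and the invariant factors of ∂_2 are all 1, so H_1 = 0.
  H_2: rank ker ∂_2 − rank ∂_3 = (4 − 3) − 0 = 1, and there is no ∂_3, so H_2 = Z.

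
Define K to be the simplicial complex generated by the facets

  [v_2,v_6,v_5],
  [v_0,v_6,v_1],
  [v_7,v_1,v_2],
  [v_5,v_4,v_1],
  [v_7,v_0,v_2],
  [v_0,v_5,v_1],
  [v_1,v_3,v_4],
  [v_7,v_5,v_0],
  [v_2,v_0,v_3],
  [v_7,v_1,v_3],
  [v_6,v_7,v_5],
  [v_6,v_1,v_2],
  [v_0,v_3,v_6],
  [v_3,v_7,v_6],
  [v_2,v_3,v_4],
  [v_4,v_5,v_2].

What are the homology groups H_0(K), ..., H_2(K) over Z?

Take the total order v_0 < v_1 < v_2 < v_3 < v_4 < v_5 < v_6 < v_7 on the vertex set. Then K (dimension 2) consists of the simplices:

  0-simplices (8): [v_0], [v_1], [v_2], [v_3], [v_4], [v_5], [v_6], [v_7]
  1-simplices (24): (24 of them)
  2-simplices (16): (16 of them)

Hence C_0 ≅ Z^8, C_1 ≅ Z^24, C_2 ≅ Z^16.

The boundary map ∂_1: C_1 → C_0 is given by ∂[p,q] = [q] − [p]. For instance
  ∂[v_4,v_5] = [v_5] − [v_4].
The resulting 8×24 matrix has rank 7, and its Smith normal form has invariant factors (1,1,1,1,1,1,1).

∂_2: C_2 → C_1 maps a triangle to the signed sum of its edges. For instance
  ∂[v_0,v_2,v_3] = [v_2,v_3] − [v_0,v_3] + [v_0,v_2],
  ∂[v_1,v_2,v_7] = [v_2,v_7] − [v_1,v_7] + [v_1,v_2].
The resulting 24×16 matrix has rank 15, and its Smith normal form has invariant factors (1,1,1,1,1,1,1,1,1,1,1,1,1,1,1).

Reading off H_k = ker ∂_k / im ∂_{k+1}:

  H_0: rank C_0 − rank ∂_1 = 8 − 7 = 1, and the invariant factors of ∂_1 are all 1, so H_0 = Z.
  H_1: rank ker ∂_1 − rank ∂_2 = (24 − 7) − 15 = 2, and the invariant factors of ∂_2 are all 1, so H_1 = Z^2.
  H_2: rank ker ∂_2 − rank ∂_3 = (16 − 15) − 0 = 1, and there is no ∂_3, so H_2 = Z.

H_0 = Z,  H_1 = Z^2,  H_2 = Z.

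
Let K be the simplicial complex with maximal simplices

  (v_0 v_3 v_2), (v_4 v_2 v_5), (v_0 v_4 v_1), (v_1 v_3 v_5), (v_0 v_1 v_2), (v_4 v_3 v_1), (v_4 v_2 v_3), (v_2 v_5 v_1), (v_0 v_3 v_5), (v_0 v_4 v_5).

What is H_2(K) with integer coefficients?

H_2 = 0.

K has 6 vertices, 15 edges, 10 triangles.
rank ∂_2 = 10, rank ∂_3 = 0 ⇒ b_2 = 10 − 10 − 0 = 0. So H_2 = 0.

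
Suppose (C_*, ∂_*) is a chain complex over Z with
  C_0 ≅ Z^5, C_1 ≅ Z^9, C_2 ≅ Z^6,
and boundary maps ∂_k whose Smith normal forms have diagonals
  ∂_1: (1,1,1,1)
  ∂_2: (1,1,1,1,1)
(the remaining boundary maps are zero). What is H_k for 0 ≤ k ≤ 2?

H_0: b_0 = 5 − 0 − 4 = 1; torsion from ∂_1 factors > 1: none. So H_0 = Z.
H_1: b_1 = 9 − 4 − 5 = 0; torsion from ∂_2 factors > 1: none. So H_1 = 0.
H_2: b_2 = 6 − 5 − 0 = 1; torsion from ∂_3 factors > 1: none. So H_2 = Z.

H_0 = Z,  H_1 = 0,  H_2 = Z.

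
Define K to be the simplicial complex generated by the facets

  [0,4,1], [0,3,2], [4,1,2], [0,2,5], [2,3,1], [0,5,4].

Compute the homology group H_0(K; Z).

H_0 = Z.

Fix the vertex order 0 < 1 < 2 < 3 < 4 < 5 and write every simplex with vertices in increasing order. Then dim K = 2 and the simplices of K are:

  0-simplices (6): [0], [1], [2], [3], [4], [5]
  1-simplices (12): [0,1], [0,2], [0,3], [0,4], [0,5], [1,2], [1,3], [1,4], [2,3], [2,4], [2,5], [4,5]
  2-simplices (6): [0,1,4], [0,2,3], [0,2,5], [0,4,5], [1,2,3], [1,2,4]

so the chain groups are C_0 ≅ Z^6, C_1 ≅ Z^12, C_2 ≅ Z^6.

The boundary map ∂_1: C_1 → C_0 is given by ∂[p,q] = [q] − [p].
This gives a 6×12 integer matrix of rank 5; reducing to Smith normal form yields diagonal entries (1,1,1,1,1).

The boundary map ∂_2: C_2 → C_1 acts by ∂[p,q,r] = [q,r] − [p,r] + [p,q]. For instance
  ∂[1,2,3] = [2,3] − [1,3] + [1,2],
  ∂[0,2,3] = [2,3] − [0,3] + [0,2].
As a 12×6 matrix over Z this has rank 6, with invariant factors (1,1,1,1,1,1).

Now H_k = ker ∂_k / im ∂_{k+1}, so:

  H_0: rank C_0 − rank ∂_1 = 6 − 5 = 1, and the invariant factors of ∂_1 are all 1, so H_0 = Z.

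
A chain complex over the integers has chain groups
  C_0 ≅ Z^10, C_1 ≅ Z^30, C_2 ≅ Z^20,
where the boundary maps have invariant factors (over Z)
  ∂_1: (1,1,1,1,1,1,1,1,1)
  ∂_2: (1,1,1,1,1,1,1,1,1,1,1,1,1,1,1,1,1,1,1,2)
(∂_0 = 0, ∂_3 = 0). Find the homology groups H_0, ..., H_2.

H_0: b_0 = 10 − 0 − 9 = 1; torsion from ∂_1 factors > 1: none. So H_0 ≅ Z.
H_1: b_1 = 30 − 9 − 20 = 1; torsion from ∂_2 factors > 1: [2]. So H_1 ≅ Z ⊕ Z/2Z.
H_2: b_2 = 20 − 20 − 0 = 0; torsion from ∂_3 factors > 1: none. So H_2 ≅ 0.

H_0 ≅ Z,  H_1 ≅ Z ⊕ Z/2Z,  H_2 = 0.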